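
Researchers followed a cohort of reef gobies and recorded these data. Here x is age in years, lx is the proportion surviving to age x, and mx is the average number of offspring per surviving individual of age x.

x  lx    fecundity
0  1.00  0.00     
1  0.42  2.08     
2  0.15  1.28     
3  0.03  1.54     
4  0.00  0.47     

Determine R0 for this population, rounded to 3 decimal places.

lx·mx by age: 0, 0.8736, 0.192, 0.0462, 0
R0 = Σ lx·mx = 1.1118 → 1.112

1.112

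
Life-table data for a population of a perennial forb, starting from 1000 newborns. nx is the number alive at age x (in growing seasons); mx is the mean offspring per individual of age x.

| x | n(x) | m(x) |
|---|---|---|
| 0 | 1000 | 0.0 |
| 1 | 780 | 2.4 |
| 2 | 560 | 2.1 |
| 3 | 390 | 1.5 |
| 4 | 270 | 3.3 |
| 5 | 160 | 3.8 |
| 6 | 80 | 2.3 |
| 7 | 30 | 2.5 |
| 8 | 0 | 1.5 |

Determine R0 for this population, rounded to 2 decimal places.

lx = nx/n0 = nx/1000: 1, 0.78, 0.56, 0.39, 0.27, 0.16, 0.08, 0.03, 0
lx·mx by age: 0, 1.872, 1.176, 0.585, 0.891, 0.608, 0.184, 0.075, 0
R0 = Σ lx·mx = 5.391 → 5.39

5.39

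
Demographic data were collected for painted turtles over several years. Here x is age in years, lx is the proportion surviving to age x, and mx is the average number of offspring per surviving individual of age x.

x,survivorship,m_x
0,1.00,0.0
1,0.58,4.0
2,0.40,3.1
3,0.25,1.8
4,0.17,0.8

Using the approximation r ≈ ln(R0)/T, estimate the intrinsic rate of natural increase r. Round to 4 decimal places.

R0 = Σ lx·mx = 0 + 2.32 + 1.24 + 0.45 + 0.136 = 4.146
Σ x·lx·mx = 6.694; T = 6.694/4.146 = 1.61457…
r ≈ ln(R0)/T = ln(4.146)/1.61457… = 0.88082… → 0.8808

0.8808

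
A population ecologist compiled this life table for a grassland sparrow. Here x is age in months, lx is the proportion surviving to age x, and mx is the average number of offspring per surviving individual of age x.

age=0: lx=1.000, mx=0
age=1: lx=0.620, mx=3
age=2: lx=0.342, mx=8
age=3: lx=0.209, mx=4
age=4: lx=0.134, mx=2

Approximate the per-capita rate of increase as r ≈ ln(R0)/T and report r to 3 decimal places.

R0 = Σ lx·mx = 0 + 1.86 + 2.736 + 0.836 + 0.268 = 5.7
Σ x·lx·mx = 10.912; T = 10.912/5.7 = 1.91439…
r ≈ ln(R0)/T = ln(5.7)/1.91439… = 0.90915… → 0.909

0.909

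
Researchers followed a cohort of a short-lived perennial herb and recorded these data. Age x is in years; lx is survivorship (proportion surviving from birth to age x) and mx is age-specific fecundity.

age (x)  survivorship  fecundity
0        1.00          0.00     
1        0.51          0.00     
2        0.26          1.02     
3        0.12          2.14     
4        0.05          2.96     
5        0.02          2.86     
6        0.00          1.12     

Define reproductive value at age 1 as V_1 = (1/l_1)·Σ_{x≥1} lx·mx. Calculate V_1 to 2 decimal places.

lx·mx for x ≥ 1: 0, 0.2652, 0.2568, 0.148, 0.0572, 0 → sum = 0.7272
V_1 = 0.7272 / l_1 = 0.7272 / 0.51 = 1.425882… → 1.43

1.43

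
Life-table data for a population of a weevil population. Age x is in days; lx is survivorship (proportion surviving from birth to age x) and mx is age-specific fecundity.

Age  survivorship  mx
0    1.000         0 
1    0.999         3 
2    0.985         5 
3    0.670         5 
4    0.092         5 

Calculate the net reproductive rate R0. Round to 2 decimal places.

11.73

lx·mx by age: 0, 2.997, 4.925, 3.35, 0.46
R0 = Σ lx·mx = 11.732 → 11.73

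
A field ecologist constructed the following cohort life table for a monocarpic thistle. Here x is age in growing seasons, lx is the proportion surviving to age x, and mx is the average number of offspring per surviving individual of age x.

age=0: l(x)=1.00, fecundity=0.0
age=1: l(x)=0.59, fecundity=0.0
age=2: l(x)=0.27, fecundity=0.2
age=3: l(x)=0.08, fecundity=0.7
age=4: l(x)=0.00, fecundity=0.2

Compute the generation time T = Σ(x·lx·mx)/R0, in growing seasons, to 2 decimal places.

2.51

lx·mx: 0, 0, 0.054, 0.056, 0 → R0 = 0.11
x·lx·mx: 0, 0, 0.108, 0.168, 0 → Σ = 0.276
T = 0.276 / 0.11 = 2.509091… → 2.51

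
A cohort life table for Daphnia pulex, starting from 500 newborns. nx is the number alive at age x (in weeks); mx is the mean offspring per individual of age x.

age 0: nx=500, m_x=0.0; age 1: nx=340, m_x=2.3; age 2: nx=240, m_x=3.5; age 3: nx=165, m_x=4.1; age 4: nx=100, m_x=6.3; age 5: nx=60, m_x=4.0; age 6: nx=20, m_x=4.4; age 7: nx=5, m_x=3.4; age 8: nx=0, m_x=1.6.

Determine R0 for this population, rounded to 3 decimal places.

lx = nx/n0 = nx/500: 1, 0.68, 0.48, 0.33, 0.2, 0.12, 0.04, 0.01, 0
lx·mx by age: 0, 1.564, 1.68, 1.353, 1.26, 0.48, 0.176, 0.034, 0
R0 = Σ lx·mx = 6.547 → 6.547

6.547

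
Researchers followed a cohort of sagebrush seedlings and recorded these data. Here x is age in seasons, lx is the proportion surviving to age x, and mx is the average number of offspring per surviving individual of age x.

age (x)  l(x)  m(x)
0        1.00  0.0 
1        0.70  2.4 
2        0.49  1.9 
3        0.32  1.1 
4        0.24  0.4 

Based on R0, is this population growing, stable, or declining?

R0 = Σ lx·mx = 0 + 1.68 + 0.931 + 0.352 + 0.096 = 3.059
R0 > 1, so the population is growing.

growing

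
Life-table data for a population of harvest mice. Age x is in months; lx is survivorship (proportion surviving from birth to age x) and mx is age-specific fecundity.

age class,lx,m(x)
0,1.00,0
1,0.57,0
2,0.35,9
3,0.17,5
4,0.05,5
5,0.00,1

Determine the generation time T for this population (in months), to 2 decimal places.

2.32

lx·mx: 0, 0, 3.15, 0.85, 0.25, 0 → R0 = 4.25
x·lx·mx: 0, 0, 6.3, 2.55, 1, 0 → Σ = 9.85
T = 9.85 / 4.25 = 2.317647… → 2.32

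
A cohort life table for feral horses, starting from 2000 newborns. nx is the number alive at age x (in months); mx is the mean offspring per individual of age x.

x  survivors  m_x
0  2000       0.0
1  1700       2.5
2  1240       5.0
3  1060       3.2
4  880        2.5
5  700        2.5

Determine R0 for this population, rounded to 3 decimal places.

8.896

lx = nx/n0 = nx/2000: 1, 0.85, 0.62, 0.53, 0.44, 0.35
lx·mx by age: 0, 2.125, 3.1, 1.696, 1.1, 0.875
R0 = Σ lx·mx = 8.896 → 8.896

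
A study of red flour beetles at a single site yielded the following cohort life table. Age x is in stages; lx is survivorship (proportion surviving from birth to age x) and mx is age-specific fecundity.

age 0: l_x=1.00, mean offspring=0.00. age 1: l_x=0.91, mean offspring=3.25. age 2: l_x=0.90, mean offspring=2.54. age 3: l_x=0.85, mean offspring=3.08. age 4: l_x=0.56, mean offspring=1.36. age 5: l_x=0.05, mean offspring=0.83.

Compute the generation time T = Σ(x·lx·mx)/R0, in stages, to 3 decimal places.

2.151

lx·mx: 0, 2.9575, 2.286, 2.618, 0.7616, 0.0415 → R0 = 8.6646
x·lx·mx: 0, 2.9575, 4.572, 7.854, 3.0464, 0.2075 → Σ = 18.6374
T = 18.6374 / 8.6646 = 2.150982… → 2.151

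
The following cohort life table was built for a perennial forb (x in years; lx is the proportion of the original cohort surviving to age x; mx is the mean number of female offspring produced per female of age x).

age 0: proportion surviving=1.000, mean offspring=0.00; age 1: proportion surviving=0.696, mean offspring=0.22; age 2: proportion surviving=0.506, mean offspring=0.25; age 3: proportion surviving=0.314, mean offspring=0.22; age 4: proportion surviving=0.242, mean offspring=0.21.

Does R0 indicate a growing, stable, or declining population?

declining

R0 = Σ lx·mx = 0 + 0.15312 + 0.1265 + 0.06908 + 0.05082 = 0.39952
R0 < 1, so the population is declining.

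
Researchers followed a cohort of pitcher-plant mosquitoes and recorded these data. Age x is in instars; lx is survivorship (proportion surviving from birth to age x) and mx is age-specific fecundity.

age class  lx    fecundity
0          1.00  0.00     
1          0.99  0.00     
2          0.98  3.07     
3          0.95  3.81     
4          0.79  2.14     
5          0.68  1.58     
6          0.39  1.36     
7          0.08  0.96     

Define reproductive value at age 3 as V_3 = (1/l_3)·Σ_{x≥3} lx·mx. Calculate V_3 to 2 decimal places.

lx·mx for x ≥ 3: 3.6195, 1.6906, 1.0744, 0.5304, 0.0768 → sum = 6.9917
V_3 = 6.9917 / l_3 = 6.9917 / 0.95 = 7.359684… → 7.36

7.36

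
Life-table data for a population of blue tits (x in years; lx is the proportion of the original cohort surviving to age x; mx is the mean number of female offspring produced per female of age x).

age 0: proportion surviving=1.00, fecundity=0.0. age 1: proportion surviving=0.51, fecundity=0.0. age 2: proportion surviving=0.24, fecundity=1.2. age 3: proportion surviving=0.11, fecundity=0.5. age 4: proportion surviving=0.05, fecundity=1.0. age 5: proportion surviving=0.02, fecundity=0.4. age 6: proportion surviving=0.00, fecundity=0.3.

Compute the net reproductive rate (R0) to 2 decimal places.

0.40

lx·mx by age: 0, 0, 0.288, 0.055, 0.05, 0.008, 0
R0 = Σ lx·mx = 0.401 → 0.40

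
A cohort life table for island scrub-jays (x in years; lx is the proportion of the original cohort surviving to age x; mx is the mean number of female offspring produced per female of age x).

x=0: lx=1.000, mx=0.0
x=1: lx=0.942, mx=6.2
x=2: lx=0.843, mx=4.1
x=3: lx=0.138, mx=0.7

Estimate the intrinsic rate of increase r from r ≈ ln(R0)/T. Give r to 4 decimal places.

1.6132

R0 = Σ lx·mx = 0 + 5.8404 + 3.4563 + 0.0966 = 9.3933
Σ x·lx·mx = 13.0428; T = 13.0428/9.3933 = 1.38852…
r ≈ ln(R0)/T = ln(9.3933)/1.38852… = 1.613224… → 1.6132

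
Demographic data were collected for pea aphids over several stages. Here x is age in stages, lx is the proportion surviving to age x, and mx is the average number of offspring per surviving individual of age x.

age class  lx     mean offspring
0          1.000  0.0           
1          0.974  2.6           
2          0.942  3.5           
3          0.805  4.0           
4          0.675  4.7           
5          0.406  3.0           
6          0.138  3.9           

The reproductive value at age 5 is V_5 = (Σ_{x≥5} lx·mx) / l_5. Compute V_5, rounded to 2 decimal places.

4.33

lx·mx for x ≥ 5: 1.218, 0.5382 → sum = 1.7562
V_5 = 1.7562 / l_5 = 1.7562 / 0.406 = 4.325616… → 4.33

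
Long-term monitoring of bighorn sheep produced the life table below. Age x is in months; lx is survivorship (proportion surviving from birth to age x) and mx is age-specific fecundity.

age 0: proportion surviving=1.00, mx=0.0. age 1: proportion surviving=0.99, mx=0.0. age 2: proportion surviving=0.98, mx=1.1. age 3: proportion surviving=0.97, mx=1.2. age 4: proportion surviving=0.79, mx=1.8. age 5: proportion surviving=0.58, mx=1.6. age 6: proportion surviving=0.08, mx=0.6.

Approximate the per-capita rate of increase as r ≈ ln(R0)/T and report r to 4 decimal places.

0.4378

R0 = Σ lx·mx = 0 + 0 + 1.078 + 1.164 + 1.422 + 0.928 + 0.048 = 4.64
Σ x·lx·mx = 16.264; T = 16.264/4.64 = 3.50517…
r ≈ ln(R0)/T = ln(4.64)/3.50517… = 0.437843… → 0.4378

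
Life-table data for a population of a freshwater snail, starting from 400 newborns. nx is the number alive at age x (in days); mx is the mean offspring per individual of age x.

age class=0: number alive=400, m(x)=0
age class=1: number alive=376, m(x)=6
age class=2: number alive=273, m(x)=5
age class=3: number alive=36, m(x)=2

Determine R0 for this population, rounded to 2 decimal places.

9.23

lx = nx/n0 = nx/400: 1, 0.94, 0.6825, 0.09
lx·mx by age: 0, 5.64, 3.4125, 0.18
R0 = Σ lx·mx = 9.2325 → 9.23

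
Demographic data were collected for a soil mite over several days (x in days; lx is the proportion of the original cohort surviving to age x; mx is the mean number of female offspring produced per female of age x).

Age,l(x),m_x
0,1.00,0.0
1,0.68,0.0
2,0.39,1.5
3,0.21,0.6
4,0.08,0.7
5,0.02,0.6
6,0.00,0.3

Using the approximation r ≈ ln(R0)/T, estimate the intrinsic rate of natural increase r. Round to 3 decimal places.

R0 = Σ lx·mx = 0 + 0 + 0.585 + 0.126 + 0.056 + 0.012 + 0 = 0.779
Σ x·lx·mx = 1.832; T = 1.832/0.779 = 2.35173…
r ≈ ln(R0)/T = ln(0.779)/2.35173… = -0.1062… → -0.106

-0.106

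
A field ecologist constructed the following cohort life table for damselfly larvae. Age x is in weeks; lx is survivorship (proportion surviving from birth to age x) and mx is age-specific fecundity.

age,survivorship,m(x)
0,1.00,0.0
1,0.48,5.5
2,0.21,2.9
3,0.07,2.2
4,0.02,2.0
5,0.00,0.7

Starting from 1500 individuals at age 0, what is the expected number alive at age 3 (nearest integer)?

Expected survivors = N0 · l_3 = 1500 × 0.07 = 105 → 105

105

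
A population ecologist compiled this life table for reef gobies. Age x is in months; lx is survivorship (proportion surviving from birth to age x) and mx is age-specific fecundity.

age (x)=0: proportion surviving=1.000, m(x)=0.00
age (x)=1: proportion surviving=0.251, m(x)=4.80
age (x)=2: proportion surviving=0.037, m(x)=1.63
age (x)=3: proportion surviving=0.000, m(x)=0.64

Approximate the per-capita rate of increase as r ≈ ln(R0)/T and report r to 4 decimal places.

R0 = Σ lx·mx = 0 + 1.2048 + 0.06031 + 0 = 1.26511
Σ x·lx·mx = 1.32542; T = 1.32542/1.26511 = 1.04767…
r ≈ ln(R0)/T = ln(1.26511)/1.04767… = 0.224459… → 0.2245

0.2245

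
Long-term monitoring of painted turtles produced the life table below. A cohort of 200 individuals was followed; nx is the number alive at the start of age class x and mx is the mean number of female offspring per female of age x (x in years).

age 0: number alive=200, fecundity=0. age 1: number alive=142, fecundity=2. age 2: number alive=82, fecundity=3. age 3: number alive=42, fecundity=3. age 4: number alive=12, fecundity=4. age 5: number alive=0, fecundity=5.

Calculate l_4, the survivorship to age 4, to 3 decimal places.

l_4 = n_4/n_0 = 12/200 = 0.06 → 0.060

0.060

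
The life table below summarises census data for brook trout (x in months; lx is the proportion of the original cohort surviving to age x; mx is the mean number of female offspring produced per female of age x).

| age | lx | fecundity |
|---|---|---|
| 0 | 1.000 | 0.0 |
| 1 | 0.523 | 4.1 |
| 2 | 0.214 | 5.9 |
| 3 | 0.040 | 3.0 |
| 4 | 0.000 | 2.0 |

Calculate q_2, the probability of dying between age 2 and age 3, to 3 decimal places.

q_2 = (l_2 − l_3) / l_2 = (0.214 − 0.04) / 0.214
     = 0.174 / 0.214 = 0.813084… → 0.813

0.813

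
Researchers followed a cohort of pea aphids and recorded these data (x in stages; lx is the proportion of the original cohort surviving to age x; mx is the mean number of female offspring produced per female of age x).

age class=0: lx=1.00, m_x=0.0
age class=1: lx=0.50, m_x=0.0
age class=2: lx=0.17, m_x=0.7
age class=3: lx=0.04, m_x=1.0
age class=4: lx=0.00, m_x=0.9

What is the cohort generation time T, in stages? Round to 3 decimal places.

lx·mx: 0, 0, 0.119, 0.04, 0 → R0 = 0.159
x·lx·mx: 0, 0, 0.238, 0.12, 0 → Σ = 0.358
T = 0.358 / 0.159 = 2.251572… → 2.252

2.252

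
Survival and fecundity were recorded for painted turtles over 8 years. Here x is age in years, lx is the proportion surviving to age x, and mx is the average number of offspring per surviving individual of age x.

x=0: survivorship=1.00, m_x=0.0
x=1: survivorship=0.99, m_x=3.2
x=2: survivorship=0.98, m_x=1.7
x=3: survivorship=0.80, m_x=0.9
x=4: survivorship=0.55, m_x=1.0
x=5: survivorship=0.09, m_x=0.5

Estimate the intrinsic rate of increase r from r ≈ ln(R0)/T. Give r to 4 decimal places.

1.0075

R0 = Σ lx·mx = 0 + 3.168 + 1.666 + 0.72 + 0.55 + 0.045 = 6.149
Σ x·lx·mx = 11.085; T = 11.085/6.149 = 1.80273…
r ≈ ln(R0)/T = ln(6.149)/1.80273… = 1.00752… → 1.0075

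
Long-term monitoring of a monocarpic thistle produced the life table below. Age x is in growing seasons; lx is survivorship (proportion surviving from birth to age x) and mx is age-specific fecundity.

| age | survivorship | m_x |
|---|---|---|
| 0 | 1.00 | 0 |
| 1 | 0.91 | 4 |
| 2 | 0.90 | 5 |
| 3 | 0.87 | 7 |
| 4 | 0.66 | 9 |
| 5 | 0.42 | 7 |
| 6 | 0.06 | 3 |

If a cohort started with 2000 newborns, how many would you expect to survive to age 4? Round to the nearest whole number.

Expected survivors = N0 · l_4 = 2000 × 0.66 = 1320 → 1320

1320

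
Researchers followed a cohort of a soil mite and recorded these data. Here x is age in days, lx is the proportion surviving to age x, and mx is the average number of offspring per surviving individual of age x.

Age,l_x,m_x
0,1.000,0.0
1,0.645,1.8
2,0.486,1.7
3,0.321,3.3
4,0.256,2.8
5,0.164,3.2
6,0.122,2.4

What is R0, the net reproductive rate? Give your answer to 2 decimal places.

lx·mx by age: 0, 1.161, 0.8262, 1.0593, 0.7168, 0.5248, 0.2928
R0 = Σ lx·mx = 4.5809 → 4.58

4.58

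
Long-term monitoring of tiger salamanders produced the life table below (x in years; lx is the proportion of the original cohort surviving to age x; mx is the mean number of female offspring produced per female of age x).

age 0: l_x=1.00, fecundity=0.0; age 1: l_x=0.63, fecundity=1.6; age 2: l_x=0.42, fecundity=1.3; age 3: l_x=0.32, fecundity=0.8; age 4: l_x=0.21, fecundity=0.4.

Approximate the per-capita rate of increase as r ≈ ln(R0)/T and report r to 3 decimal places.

R0 = Σ lx·mx = 0 + 1.008 + 0.546 + 0.256 + 0.084 = 1.894
Σ x·lx·mx = 3.204; T = 3.204/1.894 = 1.69166…
r ≈ ln(R0)/T = ln(1.894)/1.69166… = 0.37755… → 0.378

0.378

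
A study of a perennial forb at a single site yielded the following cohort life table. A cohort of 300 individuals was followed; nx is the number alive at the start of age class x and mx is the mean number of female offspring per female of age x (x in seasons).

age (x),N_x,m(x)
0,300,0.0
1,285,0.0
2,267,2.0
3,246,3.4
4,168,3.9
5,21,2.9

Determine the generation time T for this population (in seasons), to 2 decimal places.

3.12

lx = nx/n0 = nx/300: 1, 0.95, 0.89, 0.82, 0.56, 0.07
lx·mx: 0, 0, 1.78, 2.788, 2.184, 0.203 → R0 = 6.955
x·lx·mx: 0, 0, 3.56, 8.364, 8.736, 1.015 → Σ = 21.675
T = 21.675 / 6.955 = 3.116463… → 3.12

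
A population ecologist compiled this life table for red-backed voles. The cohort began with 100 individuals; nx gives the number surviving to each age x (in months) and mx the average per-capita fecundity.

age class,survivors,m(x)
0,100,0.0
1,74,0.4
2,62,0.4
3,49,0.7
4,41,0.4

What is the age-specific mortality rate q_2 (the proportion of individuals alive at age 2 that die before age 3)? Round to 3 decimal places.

lx = nx/n0 = nx/100: 1, 0.74, 0.62, 0.49, 0.41
q_2 = (l_2 − l_3) / l_2 = (0.62 − 0.49) / 0.62
     = 0.13 / 0.62 = 0.209677… → 0.210

0.210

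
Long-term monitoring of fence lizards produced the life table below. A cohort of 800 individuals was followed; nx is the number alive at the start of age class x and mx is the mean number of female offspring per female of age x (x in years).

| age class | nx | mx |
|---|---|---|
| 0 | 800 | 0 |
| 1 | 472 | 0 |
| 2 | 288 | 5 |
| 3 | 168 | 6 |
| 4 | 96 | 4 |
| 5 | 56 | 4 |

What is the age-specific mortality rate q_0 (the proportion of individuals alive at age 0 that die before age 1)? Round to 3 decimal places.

lx = nx/n0 = nx/800: 1, 0.59, 0.36, 0.21, 0.12, 0.07
q_0 = (l_0 − l_1) / l_0 = (1 − 0.59) / 1
     = 0.41 / 1 = 0.41 → 0.410

0.410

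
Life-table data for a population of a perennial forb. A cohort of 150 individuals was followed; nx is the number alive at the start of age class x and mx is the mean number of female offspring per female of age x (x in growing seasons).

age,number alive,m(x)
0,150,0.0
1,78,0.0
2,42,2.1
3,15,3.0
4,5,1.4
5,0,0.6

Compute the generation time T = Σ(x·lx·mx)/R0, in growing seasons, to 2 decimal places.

lx = nx/n0 = nx/150: 1, 0.52, 0.28, 0.1, 0.03333…, 0
lx·mx: 0, 0, 0.588, 0.3, 0.046667…, 0 → R0 = 0.934667…
x·lx·mx: 0, 0, 1.176, 0.9, 0.186667…, 0 → Σ = 2.262667…
T = 2.262667… / 0.934667… = 2.420827… → 2.42

2.42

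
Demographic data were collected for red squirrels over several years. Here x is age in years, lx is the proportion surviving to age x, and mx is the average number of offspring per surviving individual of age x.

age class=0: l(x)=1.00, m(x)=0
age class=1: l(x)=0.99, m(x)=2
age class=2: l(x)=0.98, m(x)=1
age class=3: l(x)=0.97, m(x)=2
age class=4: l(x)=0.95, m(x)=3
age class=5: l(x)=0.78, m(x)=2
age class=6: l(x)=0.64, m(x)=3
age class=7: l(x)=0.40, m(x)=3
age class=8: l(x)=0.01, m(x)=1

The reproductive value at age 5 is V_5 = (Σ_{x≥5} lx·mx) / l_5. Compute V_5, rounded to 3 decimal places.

lx·mx for x ≥ 5: 1.56, 1.92, 1.2, 0.01 → sum = 4.69
V_5 = 4.69 / l_5 = 4.69 / 0.78 = 6.012821… → 6.013

6.013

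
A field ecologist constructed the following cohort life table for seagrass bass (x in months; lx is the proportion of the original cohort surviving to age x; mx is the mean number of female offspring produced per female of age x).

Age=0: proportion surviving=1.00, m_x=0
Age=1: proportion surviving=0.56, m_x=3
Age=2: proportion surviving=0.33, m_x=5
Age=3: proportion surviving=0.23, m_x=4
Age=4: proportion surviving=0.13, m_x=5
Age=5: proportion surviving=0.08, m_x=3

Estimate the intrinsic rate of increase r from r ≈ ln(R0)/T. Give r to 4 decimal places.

0.7292

R0 = Σ lx·mx = 0 + 1.68 + 1.65 + 0.92 + 0.65 + 0.24 = 5.14
Σ x·lx·mx = 11.54; T = 11.54/5.14 = 2.24514…
r ≈ ln(R0)/T = ln(5.14)/2.24514… = 0.729155… → 0.7292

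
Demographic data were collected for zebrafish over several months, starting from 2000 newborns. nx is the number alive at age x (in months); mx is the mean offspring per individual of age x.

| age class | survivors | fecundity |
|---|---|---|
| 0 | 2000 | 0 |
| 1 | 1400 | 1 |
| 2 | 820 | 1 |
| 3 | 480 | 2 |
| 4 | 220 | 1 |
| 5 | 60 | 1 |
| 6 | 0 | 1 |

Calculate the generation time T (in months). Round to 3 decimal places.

lx = nx/n0 = nx/2000: 1, 0.7, 0.41, 0.24, 0.11, 0.03, 0
lx·mx: 0, 0.7, 0.41, 0.48, 0.11, 0.03, 0 → R0 = 1.73
x·lx·mx: 0, 0.7, 0.82, 1.44, 0.44, 0.15, 0 → Σ = 3.55
T = 3.55 / 1.73 = 2.052023… → 2.052

2.052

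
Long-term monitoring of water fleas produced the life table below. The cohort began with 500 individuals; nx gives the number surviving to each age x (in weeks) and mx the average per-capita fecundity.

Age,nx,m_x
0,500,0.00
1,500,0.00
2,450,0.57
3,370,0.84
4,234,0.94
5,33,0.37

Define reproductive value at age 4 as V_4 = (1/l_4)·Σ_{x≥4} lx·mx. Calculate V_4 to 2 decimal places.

lx = nx/n0 = nx/500: 1, 1, 0.9, 0.74, 0.468, 0.066
lx·mx for x ≥ 4: 0.43992, 0.02442 → sum = 0.46434
V_4 = 0.46434 / l_4 = 0.46434 / 0.468 = 0.992179… → 0.99

0.99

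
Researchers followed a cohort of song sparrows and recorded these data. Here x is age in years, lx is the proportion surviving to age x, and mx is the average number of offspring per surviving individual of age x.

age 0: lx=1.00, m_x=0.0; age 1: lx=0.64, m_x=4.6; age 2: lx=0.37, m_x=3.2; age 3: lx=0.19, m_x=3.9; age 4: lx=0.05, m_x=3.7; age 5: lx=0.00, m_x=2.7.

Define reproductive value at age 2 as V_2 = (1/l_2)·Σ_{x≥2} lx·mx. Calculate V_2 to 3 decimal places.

lx·mx for x ≥ 2: 1.184, 0.741, 0.185, 0 → sum = 2.11
V_2 = 2.11 / l_2 = 2.11 / 0.37 = 5.702703… → 5.703

5.703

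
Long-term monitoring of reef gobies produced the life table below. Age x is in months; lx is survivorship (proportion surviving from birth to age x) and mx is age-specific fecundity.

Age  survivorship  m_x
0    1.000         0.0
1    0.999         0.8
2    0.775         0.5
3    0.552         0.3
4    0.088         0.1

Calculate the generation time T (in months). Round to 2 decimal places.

1.55

lx·mx: 0, 0.7992, 0.3875, 0.1656, 0.0088 → R0 = 1.3611
x·lx·mx: 0, 0.7992, 0.775, 0.4968, 0.0352 → Σ = 2.1062
T = 2.1062 / 1.3611 = 1.547425… → 1.55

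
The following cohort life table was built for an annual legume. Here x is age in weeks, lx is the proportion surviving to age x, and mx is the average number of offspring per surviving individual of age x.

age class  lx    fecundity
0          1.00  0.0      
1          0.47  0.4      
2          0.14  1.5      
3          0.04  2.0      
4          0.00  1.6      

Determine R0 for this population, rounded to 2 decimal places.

0.48

lx·mx by age: 0, 0.188, 0.21, 0.08, 0
R0 = Σ lx·mx = 0.478 → 0.48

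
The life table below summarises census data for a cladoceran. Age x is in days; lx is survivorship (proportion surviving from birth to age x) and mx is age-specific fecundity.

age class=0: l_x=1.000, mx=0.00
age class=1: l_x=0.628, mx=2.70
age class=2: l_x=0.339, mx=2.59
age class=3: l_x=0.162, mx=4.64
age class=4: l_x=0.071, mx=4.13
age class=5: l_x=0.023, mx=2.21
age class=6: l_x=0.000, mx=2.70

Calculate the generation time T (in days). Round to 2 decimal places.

1.94

lx·mx: 0, 1.6956, 0.87801, 0.75168, 0.29323, 0.05083, 0 → R0 = 3.66935
x·lx·mx: 0, 1.6956, 1.75602, 2.25504, 1.17292, 0.25415, 0 → Σ = 7.13373
T = 7.13373 / 3.66935 = 1.94414… → 1.94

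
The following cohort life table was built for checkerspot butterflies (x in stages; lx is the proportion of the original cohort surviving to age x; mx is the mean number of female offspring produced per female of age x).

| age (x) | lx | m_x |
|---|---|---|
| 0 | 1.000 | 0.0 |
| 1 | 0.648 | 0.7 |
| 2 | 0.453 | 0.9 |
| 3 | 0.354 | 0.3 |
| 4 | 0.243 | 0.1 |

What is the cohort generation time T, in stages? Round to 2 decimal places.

lx·mx: 0, 0.4536, 0.4077, 0.1062, 0.0243 → R0 = 0.9918
x·lx·mx: 0, 0.4536, 0.8154, 0.3186, 0.0972 → Σ = 1.6848
T = 1.6848 / 0.9918 = 1.69873… → 1.70

1.70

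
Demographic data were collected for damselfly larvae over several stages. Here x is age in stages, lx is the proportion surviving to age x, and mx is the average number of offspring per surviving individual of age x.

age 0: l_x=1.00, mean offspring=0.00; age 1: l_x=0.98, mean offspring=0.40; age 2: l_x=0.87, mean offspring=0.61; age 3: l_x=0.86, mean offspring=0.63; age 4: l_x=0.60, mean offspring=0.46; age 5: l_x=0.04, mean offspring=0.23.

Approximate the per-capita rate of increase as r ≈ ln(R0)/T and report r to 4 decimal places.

R0 = Σ lx·mx = 0 + 0.392 + 0.5307 + 0.5418 + 0.276 + 0.0092 = 1.7497
Σ x·lx·mx = 4.2288; T = 4.2288/1.7497 = 2.41687…
r ≈ ln(R0)/T = ln(1.7497)/2.41687… = 0.231475… → 0.2315

0.2315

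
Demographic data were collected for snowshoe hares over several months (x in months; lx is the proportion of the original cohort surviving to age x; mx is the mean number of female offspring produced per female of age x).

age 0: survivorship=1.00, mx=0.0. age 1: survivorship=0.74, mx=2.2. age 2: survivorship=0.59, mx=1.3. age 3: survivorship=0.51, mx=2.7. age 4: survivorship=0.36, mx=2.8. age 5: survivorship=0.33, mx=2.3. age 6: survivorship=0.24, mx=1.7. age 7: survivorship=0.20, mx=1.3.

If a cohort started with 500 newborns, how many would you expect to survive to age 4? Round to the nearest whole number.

Expected survivors = N0 · l_4 = 500 × 0.36 = 180 → 180

180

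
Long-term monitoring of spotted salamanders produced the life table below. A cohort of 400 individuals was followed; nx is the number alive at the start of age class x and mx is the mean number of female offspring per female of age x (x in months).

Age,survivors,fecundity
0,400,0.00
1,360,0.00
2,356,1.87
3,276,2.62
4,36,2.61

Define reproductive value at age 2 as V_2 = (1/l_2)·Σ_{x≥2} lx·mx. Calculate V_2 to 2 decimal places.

lx = nx/n0 = nx/400: 1, 0.9, 0.89, 0.69, 0.09
lx·mx for x ≥ 2: 1.6643, 1.8078, 0.2349 → sum = 3.707
V_2 = 3.707 / l_2 = 3.707 / 0.89 = 4.165169… → 4.17

4.17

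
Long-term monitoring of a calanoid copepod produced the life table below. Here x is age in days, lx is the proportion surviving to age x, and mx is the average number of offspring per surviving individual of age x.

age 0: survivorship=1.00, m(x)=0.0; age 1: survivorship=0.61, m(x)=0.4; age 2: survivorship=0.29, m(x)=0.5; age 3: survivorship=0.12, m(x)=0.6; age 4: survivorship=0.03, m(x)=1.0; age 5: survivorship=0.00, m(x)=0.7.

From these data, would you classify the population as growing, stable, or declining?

declining

R0 = Σ lx·mx = 0 + 0.244 + 0.145 + 0.072 + 0.03 + 0 = 0.491
R0 < 1, so the population is declining.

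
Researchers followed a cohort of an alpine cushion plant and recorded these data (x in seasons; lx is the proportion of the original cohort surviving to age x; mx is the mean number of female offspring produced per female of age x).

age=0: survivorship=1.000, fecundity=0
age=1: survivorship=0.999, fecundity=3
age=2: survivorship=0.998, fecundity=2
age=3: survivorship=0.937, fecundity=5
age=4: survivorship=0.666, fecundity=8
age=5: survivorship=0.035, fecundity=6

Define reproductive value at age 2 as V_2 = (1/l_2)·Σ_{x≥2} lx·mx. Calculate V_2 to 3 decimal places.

lx·mx for x ≥ 2: 1.996, 4.685, 5.328, 0.21 → sum = 12.219
V_2 = 12.219 / l_2 = 12.219 / 0.998 = 12.243487… → 12.243

12.243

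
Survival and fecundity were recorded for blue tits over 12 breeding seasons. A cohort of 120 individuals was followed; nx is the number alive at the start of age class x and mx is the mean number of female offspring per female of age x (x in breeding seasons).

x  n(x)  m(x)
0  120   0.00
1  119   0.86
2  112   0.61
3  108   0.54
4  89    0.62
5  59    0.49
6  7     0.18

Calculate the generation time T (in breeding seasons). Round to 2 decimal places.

lx = nx/n0 = nx/120: 1, 0.99167…, 0.93333…, 0.9, 0.74167…, 0.49167…, 0.05833…
lx·mx: 0, 0.852833…, 0.569333…, 0.486, 0.459833…, 0.240917…, 0.0105… → R0 = 2.619417…
x·lx·mx: 0, 0.852833…, 1.138667…, 1.458, 1.839333…, 1.204583…, 0.063… → Σ = 6.556417…
T = 6.556417… / 2.619417… = 2.503006… → 2.50

2.50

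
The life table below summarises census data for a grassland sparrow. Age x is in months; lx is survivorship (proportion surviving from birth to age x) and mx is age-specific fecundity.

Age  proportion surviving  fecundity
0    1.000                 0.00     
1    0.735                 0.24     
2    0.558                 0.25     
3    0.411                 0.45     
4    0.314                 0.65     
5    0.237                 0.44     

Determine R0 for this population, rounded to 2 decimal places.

0.81

lx·mx by age: 0, 0.1764, 0.1395, 0.18495, 0.2041, 0.10428
R0 = Σ lx·mx = 0.80923 → 0.81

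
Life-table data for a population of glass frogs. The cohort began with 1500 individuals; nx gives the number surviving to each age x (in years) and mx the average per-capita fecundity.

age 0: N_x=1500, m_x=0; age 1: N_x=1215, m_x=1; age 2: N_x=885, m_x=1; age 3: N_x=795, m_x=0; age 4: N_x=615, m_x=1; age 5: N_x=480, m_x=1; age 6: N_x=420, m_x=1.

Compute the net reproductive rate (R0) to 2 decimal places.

lx = nx/n0 = nx/1500: 1, 0.81, 0.59, 0.53, 0.41, 0.32, 0.28
lx·mx by age: 0, 0.81, 0.59, 0, 0.41, 0.32, 0.28
R0 = Σ lx·mx = 2.41 → 2.41

2.41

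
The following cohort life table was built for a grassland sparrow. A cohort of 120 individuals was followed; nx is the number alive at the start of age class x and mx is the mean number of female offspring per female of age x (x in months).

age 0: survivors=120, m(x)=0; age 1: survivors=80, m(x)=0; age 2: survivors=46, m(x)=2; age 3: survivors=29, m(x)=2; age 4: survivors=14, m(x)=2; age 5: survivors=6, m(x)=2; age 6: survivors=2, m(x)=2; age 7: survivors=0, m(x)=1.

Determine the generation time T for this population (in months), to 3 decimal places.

lx = nx/n0 = nx/120: 1, 0.66667…, 0.38333…, 0.24167…, 0.11667…, 0.05, 0.01667…, 0
lx·mx: 0, 0, 0.766667…, 0.483333…, 0.233333…, 0.1, 0.033333…, 0 → R0 = 1.616667…
x·lx·mx: 0, 0, 1.533333…, 1.45…, 0.933333…, 0.5, 0.2…, 0 → Σ = 4.616667…
T = 4.616667… / 1.616667… = 2.85567… → 2.856

2.856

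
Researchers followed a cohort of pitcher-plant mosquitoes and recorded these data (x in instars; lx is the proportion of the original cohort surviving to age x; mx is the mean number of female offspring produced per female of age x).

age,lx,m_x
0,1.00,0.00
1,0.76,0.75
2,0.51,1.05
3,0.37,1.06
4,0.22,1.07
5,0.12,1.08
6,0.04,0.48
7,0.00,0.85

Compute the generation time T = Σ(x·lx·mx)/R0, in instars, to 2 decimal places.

lx·mx: 0, 0.57, 0.5355, 0.3922, 0.2354, 0.1296, 0.0192, 0 → R0 = 1.8819
x·lx·mx: 0, 0.57, 1.071, 1.1766, 0.9416, 0.648, 0.1152, 0 → Σ = 4.5224
T = 4.5224 / 1.8819 = 2.403103… → 2.40

2.40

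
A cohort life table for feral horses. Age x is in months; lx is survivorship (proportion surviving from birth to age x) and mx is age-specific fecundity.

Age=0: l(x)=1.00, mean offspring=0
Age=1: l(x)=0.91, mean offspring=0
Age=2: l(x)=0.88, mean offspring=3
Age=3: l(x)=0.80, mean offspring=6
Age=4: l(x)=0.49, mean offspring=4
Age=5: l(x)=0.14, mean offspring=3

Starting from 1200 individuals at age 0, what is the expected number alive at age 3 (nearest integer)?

960

Expected survivors = N0 · l_3 = 1200 × 0.80 = 960 → 960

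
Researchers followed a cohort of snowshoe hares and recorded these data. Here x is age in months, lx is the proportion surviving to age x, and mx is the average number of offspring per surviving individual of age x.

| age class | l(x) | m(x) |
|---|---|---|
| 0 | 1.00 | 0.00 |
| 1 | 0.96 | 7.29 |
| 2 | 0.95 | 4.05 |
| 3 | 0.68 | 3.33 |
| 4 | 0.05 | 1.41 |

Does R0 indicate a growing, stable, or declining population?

growing

R0 = Σ lx·mx = 0 + 6.9984 + 3.8475 + 2.2644 + 0.0705 = 13.1808
R0 > 1, so the population is growing.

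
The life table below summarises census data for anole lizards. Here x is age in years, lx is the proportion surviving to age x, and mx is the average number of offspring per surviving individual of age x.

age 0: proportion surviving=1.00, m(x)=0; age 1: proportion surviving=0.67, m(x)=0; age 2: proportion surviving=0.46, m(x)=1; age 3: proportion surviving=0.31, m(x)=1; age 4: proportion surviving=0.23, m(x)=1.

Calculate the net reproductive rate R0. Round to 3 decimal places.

lx·mx by age: 0, 0, 0.46, 0.31, 0.23
R0 = Σ lx·mx = 1 → 1.000

1.000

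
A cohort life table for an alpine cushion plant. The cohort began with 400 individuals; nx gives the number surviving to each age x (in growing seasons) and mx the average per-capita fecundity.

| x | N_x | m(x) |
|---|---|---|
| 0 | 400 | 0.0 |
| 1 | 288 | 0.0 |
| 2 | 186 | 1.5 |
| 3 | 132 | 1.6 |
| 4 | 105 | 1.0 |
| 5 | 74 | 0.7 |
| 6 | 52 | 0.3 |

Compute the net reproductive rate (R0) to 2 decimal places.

1.66

lx = nx/n0 = nx/400: 1, 0.72, 0.465, 0.33, 0.2625, 0.185, 0.13
lx·mx by age: 0, 0, 0.6975, 0.528, 0.2625, 0.1295, 0.039
R0 = Σ lx·mx = 1.6565 → 1.66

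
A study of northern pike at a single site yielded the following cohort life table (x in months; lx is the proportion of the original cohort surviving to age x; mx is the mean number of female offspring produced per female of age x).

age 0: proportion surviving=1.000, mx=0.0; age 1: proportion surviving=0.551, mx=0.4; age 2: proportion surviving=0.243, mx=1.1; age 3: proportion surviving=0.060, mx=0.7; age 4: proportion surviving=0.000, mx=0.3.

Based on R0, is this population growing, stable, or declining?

declining

R0 = Σ lx·mx = 0 + 0.2204 + 0.2673 + 0.042 + 0 = 0.5297
R0 < 1, so the population is declining.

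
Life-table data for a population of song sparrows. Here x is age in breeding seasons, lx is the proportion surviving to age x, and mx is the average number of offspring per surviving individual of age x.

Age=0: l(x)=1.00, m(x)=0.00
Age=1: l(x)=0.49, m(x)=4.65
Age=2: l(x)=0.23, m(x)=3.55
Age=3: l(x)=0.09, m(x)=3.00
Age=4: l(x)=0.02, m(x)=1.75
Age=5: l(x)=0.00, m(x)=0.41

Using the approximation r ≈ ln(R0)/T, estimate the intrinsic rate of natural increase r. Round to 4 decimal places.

0.8559

R0 = Σ lx·mx = 0 + 2.2785 + 0.8165 + 0.27 + 0.035 + 0 = 3.4
Σ x·lx·mx = 4.8615; T = 4.8615/3.4 = 1.42985…
r ≈ ln(R0)/T = ln(3.4)/1.42985… = 0.855875… → 0.8559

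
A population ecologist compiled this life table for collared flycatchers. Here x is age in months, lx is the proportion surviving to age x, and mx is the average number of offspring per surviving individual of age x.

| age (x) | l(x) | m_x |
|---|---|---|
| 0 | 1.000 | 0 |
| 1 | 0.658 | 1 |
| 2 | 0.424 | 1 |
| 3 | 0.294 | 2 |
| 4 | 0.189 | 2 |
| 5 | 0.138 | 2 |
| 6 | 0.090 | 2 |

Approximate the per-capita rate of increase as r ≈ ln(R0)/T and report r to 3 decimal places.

0.317

R0 = Σ lx·mx = 0 + 0.658 + 0.424 + 0.588 + 0.378 + 0.276 + 0.18 = 2.504
Σ x·lx·mx = 7.242; T = 7.242/2.504 = 2.89217…
r ≈ ln(R0)/T = ln(2.504)/2.89217… = 0.31737… → 0.317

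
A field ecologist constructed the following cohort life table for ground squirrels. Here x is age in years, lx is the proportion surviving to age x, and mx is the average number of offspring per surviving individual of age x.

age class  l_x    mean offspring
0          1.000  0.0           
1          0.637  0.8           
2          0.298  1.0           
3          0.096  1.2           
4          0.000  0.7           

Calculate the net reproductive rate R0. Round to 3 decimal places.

0.923

lx·mx by age: 0, 0.5096, 0.298, 0.1152, 0
R0 = Σ lx·mx = 0.9228 → 0.923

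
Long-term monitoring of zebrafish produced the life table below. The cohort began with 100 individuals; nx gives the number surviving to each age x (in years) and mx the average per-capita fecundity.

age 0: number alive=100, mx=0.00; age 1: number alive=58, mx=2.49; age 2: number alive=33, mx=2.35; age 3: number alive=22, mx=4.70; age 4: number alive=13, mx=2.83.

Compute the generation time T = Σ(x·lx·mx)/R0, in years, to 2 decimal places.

lx = nx/n0 = nx/100: 1, 0.58, 0.33, 0.22, 0.13
lx·mx: 0, 1.4442, 0.7755, 1.034, 0.3679 → R0 = 3.6216
x·lx·mx: 0, 1.4442, 1.551, 3.102, 1.4716 → Σ = 7.5688
T = 7.5688 / 3.6216 = 2.089905… → 2.09

2.09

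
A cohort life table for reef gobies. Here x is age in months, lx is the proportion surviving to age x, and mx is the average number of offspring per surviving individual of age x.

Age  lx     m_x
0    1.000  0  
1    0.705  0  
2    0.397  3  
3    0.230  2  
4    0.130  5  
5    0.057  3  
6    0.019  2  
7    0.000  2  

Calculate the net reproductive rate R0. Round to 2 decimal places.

2.51

lx·mx by age: 0, 0, 1.191, 0.46, 0.65, 0.171, 0.038, 0
R0 = Σ lx·mx = 2.51 → 2.51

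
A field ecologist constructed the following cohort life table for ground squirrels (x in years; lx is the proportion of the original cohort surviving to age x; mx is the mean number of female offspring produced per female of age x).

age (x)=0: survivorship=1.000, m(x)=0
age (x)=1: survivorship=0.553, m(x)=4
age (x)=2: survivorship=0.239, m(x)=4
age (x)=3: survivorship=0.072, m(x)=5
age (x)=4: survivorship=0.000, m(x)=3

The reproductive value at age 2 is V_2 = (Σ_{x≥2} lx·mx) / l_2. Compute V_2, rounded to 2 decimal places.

lx·mx for x ≥ 2: 0.956, 0.36, 0 → sum = 1.316
V_2 = 1.316 / l_2 = 1.316 / 0.239 = 5.506276… → 5.51

5.51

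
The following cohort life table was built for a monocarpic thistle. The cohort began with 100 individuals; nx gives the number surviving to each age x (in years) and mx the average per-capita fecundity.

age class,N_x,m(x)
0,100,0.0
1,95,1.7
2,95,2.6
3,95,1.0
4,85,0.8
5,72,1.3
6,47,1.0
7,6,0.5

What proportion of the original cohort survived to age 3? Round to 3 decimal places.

0.950

l_3 = n_3/n_0 = 95/100 = 0.95 → 0.950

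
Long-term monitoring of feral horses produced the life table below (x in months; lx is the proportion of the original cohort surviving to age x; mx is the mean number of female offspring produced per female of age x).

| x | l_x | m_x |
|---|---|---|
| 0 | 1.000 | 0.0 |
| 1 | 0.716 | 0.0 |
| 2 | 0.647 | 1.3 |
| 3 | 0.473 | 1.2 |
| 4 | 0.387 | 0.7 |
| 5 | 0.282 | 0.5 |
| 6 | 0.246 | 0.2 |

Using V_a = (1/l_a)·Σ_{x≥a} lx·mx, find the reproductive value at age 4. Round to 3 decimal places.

lx·mx for x ≥ 4: 0.2709, 0.141, 0.0492 → sum = 0.4611
V_4 = 0.4611 / l_4 = 0.4611 / 0.387 = 1.191473… → 1.191

1.191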